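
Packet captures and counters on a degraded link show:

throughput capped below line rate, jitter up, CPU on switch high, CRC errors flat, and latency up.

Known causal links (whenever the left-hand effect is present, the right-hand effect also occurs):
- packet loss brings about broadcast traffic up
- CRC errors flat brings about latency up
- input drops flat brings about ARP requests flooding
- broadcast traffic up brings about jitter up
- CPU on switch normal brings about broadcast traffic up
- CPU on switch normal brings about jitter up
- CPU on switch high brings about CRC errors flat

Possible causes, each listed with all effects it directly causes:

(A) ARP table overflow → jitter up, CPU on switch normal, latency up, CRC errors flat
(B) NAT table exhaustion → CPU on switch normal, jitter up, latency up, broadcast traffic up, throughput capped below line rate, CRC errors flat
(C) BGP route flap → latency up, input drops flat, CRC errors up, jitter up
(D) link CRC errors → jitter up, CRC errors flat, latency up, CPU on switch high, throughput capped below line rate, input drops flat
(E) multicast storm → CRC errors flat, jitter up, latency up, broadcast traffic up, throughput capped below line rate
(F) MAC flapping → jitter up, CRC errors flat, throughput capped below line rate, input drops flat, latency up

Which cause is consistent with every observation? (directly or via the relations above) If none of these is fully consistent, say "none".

Testing each hypothesis:
(A) ARP table overflow — throughput capped below line rate ✗; jitter up ✓; CPU on switch high ✗; CRC errors flat ✓; latency up ✓
(B) NAT table exhaustion — fails on CPU on switch high (predicts CPU on switch normal, not CPU on switch high)
(C) BGP route flap — fails on throughput capped below line rate, CPU on switch high, CRC errors flat (predicts CRC errors up, not CRC errors flat)
(D) link CRC errors — accounts for every observation
(E) multicast storm — throughput capped below line rate ✓; jitter up ✓; CPU on switch high ✗; CRC errors flat ✓; latency up ✓
(F) MAC flapping — does not account for CPU on switch high
(D) is the only candidate with no mismatches.

D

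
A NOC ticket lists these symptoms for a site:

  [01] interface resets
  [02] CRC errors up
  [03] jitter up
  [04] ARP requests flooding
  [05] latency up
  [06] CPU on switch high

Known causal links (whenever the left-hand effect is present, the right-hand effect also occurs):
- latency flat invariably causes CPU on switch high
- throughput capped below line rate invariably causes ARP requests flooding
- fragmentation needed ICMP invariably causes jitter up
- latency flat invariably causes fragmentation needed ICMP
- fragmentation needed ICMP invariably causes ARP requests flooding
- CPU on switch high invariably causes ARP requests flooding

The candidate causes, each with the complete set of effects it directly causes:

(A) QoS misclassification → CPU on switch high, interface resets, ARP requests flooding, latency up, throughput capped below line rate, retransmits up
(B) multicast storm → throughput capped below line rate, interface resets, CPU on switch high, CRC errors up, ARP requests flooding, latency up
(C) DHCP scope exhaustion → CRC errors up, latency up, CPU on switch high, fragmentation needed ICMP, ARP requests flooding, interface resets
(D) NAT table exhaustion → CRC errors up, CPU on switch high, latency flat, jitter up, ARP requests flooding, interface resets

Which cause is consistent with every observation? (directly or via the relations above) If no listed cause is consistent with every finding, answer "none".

Testing each hypothesis:
(A) QoS misclassification — interface resets ✓; CRC errors up ✗; jitter up ✗; ARP requests flooding ✓; latency up ✓; CPU on switch high ✓
(B) multicast storm — does not account for jitter up
(C) DHCP scope exhaustion — accounts for every observation (jitter up by fragmentation needed ICMP → jitter up)
(D) NAT table exhaustion — fails on latency up (predicts latency flat, not latency up)
(C) alone accounts for all the evidence.

C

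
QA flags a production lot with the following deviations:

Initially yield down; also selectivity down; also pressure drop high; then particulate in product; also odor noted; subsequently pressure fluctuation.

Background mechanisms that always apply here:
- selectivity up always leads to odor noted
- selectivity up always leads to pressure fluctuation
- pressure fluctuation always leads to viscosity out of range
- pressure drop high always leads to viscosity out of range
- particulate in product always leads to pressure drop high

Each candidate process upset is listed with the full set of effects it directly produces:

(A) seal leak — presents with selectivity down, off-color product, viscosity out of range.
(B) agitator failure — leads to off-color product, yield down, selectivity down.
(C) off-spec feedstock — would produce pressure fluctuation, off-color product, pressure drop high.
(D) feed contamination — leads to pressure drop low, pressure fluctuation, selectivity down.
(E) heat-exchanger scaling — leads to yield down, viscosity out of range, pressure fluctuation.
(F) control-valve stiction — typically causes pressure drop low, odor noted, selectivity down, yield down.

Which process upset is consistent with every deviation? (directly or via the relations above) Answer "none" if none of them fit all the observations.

none

For each candidate, compare predicted effects to what was observed:
(A) seal leak — does not account for yield down, pressure drop high, particulate in product, odor noted, pressure fluctuation
(B) agitator failure — yield down +; selectivity down +; pressure drop high -; particulate in product -; odor noted -; pressure fluctuation -
(C) off-spec feedstock — does not account for yield down, selectivity down, particulate in product, odor noted
(D) feed contamination — yield down -; selectivity down +; pressure drop high -; particulate in product -; odor noted -; pressure fluctuation +
(E) heat-exchanger scaling — does not account for selectivity down, pressure drop high, particulate in product, odor noted
(F) control-valve stiction — yield down +; selectivity down +; pressure drop high -; particulate in product -; odor noted +; pressure fluctuation -
None of the listed candidates fits everything.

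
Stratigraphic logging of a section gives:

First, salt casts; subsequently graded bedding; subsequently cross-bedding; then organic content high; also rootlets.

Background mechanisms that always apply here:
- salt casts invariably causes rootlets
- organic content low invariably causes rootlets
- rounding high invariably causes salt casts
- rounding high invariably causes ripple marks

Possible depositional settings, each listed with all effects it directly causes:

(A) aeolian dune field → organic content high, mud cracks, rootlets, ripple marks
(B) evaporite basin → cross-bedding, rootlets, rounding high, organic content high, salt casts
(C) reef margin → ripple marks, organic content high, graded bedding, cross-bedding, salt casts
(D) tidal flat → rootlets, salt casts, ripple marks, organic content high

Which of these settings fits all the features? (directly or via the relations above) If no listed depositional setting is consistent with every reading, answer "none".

For each candidate, compare predicted effects to what was observed:
(A) aeolian dune field — salt casts miss; graded bedding miss; cross-bedding miss; organic content high match; rootlets match
(B) evaporite basin — salt casts match; graded bedding miss; cross-bedding match; organic content high match; rootlets match
(C) reef margin — salt casts match; graded bedding match; cross-bedding match; organic content high match; rootlets match (via salt casts → rootlets)
(D) tidal flat — does not account for graded bedding, cross-bedding
Only (C) is consistent with every observation.

C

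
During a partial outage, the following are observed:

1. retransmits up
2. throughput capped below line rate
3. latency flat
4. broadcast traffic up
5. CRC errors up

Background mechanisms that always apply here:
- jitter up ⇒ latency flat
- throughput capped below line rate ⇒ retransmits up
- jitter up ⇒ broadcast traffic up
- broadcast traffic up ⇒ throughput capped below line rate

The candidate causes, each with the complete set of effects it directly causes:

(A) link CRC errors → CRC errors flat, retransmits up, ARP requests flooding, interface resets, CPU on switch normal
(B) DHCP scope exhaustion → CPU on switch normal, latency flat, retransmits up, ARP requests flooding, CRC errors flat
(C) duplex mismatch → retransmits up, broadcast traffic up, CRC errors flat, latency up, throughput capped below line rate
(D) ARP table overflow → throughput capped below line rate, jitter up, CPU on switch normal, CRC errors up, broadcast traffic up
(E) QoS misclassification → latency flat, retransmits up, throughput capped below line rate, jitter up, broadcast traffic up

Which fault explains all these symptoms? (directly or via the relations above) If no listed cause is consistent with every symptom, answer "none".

Testing each hypothesis:
(A) link CRC errors — fails on throughput capped below line rate, latency flat, broadcast traffic up, CRC errors up (predicts CRC errors flat, not CRC errors up)
(B) DHCP scope exhaustion — fails on throughput capped below line rate, broadcast traffic up, CRC errors up (predicts CRC errors flat, not CRC errors up)
(C) duplex mismatch — retransmits up +; throughput capped below line rate +; latency flat -; broadcast traffic up +; CRC errors up -
(D) ARP table overflow — retransmits up + (via throughput capped below line rate → retransmits up); throughput capped below line rate +; latency flat + (via jitter up → latency flat); broadcast traffic up +; CRC errors up +
(E) QoS misclassification — retransmits up +; throughput capped below line rate +; latency flat +; broadcast traffic up +; CRC errors up -
Only (D) is consistent with every observation.

D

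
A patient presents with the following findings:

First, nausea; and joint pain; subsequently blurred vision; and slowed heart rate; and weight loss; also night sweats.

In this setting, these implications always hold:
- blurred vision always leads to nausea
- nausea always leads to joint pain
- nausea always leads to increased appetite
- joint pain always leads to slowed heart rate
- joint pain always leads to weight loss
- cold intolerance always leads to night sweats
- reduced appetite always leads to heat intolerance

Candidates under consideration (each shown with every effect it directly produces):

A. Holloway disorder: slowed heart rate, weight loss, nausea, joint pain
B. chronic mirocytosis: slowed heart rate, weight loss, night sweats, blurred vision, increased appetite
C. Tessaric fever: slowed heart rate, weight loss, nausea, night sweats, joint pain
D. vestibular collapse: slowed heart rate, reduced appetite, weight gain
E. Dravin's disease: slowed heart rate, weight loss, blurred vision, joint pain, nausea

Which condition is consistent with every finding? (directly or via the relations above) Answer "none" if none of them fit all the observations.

B

Checking each candidate against the observations:
(A) Holloway disorder — does not account for blurred vision, night sweats
(B) chronic mirocytosis — nausea ✓ (through blurred vision → nausea); joint pain ✓ (through blurred vision → nausea → joint pain); blurred vision ✓; slowed heart rate ✓; weight loss ✓; night sweats ✓
(C) Tessaric fever — does not account for blurred vision
(D) vestibular collapse — nausea ✗; joint pain ✗; blurred vision ✗; slowed heart rate ✓; weight loss ✗; night sweats ✗
(E) Dravin's disease — does not account for night sweats
(B) is the only candidate with no mismatches.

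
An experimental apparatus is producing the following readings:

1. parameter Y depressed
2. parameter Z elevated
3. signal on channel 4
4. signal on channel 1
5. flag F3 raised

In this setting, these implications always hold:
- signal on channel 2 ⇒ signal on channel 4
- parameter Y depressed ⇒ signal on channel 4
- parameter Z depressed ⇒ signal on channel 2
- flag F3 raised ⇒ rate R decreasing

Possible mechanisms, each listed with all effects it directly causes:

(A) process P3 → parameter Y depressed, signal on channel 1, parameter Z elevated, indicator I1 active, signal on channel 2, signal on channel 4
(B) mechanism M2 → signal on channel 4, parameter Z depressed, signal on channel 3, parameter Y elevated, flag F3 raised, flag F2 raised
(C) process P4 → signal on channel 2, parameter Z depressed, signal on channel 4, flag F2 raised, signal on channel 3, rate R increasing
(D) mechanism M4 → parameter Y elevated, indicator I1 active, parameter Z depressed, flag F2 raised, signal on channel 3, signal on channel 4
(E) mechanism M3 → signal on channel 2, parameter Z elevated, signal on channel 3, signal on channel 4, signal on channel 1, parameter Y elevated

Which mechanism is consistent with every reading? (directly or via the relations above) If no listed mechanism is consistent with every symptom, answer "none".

Testing each hypothesis:
(A) process P3 — parameter Y depressed +; parameter Z elevated +; signal on channel 4 +; signal on channel 1 +; flag F3 raised -
(B) mechanism M2 — fails on parameter Y depressed, parameter Z elevated, signal on channel 1 (predicts parameter Y elevated, not parameter Y depressed; predicts parameter Z depressed, not parameter Z elevated)
(C) process P4 — parameter Y depressed -; parameter Z elevated -; signal on channel 4 +; signal on channel 1 -; flag F3 raised -
(D) mechanism M4 — parameter Y depressed -; parameter Z elevated -; signal on channel 4 +; signal on channel 1 -; flag F3 raised -
(E) mechanism M3 — parameter Y depressed -; parameter Z elevated +; signal on channel 4 +; signal on channel 1 +; flag F3 raised -
None of the listed candidates fits everything.

none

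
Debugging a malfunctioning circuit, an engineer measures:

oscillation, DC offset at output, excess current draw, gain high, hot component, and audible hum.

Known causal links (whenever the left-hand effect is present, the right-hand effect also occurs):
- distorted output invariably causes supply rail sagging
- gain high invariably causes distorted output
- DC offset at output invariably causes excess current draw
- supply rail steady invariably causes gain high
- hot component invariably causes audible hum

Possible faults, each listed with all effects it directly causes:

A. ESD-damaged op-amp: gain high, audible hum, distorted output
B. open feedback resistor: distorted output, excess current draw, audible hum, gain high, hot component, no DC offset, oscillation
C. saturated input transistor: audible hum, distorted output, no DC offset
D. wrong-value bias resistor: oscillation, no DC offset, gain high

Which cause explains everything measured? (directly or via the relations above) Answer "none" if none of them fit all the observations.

none

For each candidate, compare predicted effects to what was observed:
(A) ESD-damaged op-amp — does not account for oscillation, DC offset at output, excess current draw, hot component
(B) open feedback resistor — oscillation yes; DC offset at output NO; excess current draw yes; gain high yes; hot component yes; audible hum yes
(C) saturated input transistor — fails on oscillation, DC offset at output, excess current draw, gain high, hot component (predicts no DC offset, not DC offset at output)
(D) wrong-value bias resistor — oscillation yes; DC offset at output NO; excess current draw NO; gain high yes; hot component NO; audible hum NO
Every candidate fails on at least one observation.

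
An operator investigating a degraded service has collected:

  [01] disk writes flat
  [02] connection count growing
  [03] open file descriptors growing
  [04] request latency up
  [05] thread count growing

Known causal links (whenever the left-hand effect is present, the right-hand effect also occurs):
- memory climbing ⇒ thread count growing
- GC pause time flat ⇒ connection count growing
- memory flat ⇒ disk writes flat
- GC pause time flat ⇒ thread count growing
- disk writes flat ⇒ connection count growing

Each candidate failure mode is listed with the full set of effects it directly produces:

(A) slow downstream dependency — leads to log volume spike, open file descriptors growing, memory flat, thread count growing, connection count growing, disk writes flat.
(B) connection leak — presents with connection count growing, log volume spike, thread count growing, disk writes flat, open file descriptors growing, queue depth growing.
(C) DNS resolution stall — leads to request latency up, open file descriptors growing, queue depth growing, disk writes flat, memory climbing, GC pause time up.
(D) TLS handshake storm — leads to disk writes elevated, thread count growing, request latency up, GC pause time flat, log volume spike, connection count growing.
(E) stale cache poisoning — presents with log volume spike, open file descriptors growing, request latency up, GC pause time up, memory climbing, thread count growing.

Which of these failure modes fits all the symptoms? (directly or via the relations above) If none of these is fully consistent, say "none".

C

For each candidate, compare predicted effects to what was observed:
(A) slow downstream dependency — does not account for request latency up
(B) connection leak — disk writes flat ✓; connection count growing ✓; open file descriptors growing ✓; request latency up ✗; thread count growing ✓
(C) DNS resolution stall — disk writes flat ✓; connection count growing ✓ (by disk writes flat → connection count growing); open file descriptors growing ✓; request latency up ✓; thread count growing ✓ (by memory climbing → thread count growing)
(D) TLS handshake storm — fails on disk writes flat, open file descriptors growing (predicts disk writes elevated, not disk writes flat)
(E) stale cache poisoning — does not account for disk writes flat, connection count growing
(C) is the only candidate with no mismatches.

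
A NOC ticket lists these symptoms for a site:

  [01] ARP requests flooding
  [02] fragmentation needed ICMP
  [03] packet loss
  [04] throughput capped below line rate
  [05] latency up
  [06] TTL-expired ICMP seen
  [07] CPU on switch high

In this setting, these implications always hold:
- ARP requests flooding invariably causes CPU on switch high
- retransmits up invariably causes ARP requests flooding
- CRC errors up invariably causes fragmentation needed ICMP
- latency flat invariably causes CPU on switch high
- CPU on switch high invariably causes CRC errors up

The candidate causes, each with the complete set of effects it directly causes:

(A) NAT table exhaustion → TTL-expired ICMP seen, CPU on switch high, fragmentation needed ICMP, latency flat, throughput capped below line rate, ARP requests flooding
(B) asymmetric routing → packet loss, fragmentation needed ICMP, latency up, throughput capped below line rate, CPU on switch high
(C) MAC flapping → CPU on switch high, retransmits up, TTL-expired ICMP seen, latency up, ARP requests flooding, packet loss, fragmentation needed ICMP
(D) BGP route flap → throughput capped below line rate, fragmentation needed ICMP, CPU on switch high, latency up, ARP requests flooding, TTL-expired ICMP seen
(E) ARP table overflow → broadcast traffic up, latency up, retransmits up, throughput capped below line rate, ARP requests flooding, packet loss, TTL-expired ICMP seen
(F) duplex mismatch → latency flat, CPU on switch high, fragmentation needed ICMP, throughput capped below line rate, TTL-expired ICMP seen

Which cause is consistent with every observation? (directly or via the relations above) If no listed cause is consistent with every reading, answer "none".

E

Checking each candidate against the observations:
(A) NAT table exhaustion — fails on packet loss, latency up (predicts latency flat, not latency up)
(B) asymmetric routing — ARP requests flooding -; fragmentation needed ICMP +; packet loss +; throughput capped below line rate +; latency up +; TTL-expired ICMP seen -; CPU on switch high +
(C) MAC flapping — ARP requests flooding +; fragmentation needed ICMP +; packet loss +; throughput capped below line rate -; latency up +; TTL-expired ICMP seen +; CPU on switch high +
(D) BGP route flap — does not account for packet loss
(E) ARP table overflow — accounts for every observation (fragmentation needed ICMP via ARP requests flooding → CPU on switch high → CRC errors up → fragmentation needed ICMP)
(F) duplex mismatch — ARP requests flooding -; fragmentation needed ICMP +; packet loss -; throughput capped below line rate +; latency up -; TTL-expired ICMP seen +; CPU on switch high +
Only (E) is consistent with every observation.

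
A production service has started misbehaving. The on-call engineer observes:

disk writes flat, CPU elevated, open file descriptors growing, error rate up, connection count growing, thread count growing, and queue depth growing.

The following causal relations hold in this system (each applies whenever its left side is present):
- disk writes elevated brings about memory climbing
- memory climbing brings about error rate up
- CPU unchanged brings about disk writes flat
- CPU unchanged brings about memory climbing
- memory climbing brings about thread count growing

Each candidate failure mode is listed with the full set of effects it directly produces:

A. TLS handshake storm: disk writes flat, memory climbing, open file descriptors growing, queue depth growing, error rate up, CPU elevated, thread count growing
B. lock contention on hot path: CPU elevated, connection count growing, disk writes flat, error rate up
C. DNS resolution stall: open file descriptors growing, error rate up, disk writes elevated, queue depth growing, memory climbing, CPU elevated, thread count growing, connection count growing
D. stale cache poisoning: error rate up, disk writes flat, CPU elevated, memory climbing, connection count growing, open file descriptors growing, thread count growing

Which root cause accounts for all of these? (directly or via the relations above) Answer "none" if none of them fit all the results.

none

Per-candidate check:
(A) TLS handshake storm — does not account for connection count growing
(B) lock contention on hot path — disk writes flat +; CPU elevated +; open file descriptors growing -; error rate up +; connection count growing +; thread count growing -; queue depth growing -
(C) DNS resolution stall — fails on disk writes flat (predicts disk writes elevated, not disk writes flat)
(D) stale cache poisoning — disk writes flat +; CPU elevated +; open file descriptors growing +; error rate up +; connection count growing +; thread count growing +; queue depth growing -
None of the listed candidates fits everything.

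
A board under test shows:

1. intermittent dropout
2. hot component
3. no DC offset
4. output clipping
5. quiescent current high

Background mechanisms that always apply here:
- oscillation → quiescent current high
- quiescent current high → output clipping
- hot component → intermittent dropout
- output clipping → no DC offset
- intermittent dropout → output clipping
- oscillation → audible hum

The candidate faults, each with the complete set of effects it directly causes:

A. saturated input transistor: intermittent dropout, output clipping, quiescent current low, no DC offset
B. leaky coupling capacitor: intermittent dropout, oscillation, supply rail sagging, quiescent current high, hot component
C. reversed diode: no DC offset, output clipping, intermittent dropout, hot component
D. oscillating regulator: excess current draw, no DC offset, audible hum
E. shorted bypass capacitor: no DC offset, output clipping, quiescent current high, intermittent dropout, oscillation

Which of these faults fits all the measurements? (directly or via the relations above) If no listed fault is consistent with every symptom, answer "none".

B

Testing each hypothesis:
(A) saturated input transistor — intermittent dropout ✓; hot component ✗; no DC offset ✓; output clipping ✓; quiescent current high ✗
(B) leaky coupling capacitor — accounts for every observation (no DC offset via quiescent current high → output clipping → no DC offset)
(C) reversed diode — does not account for quiescent current high
(D) oscillating regulator — does not account for intermittent dropout, hot component, output clipping, quiescent current high
(E) shorted bypass capacitor — intermittent dropout ✓; hot component ✗; no DC offset ✓; output clipping ✓; quiescent current high ✓
(B) alone accounts for all the evidence.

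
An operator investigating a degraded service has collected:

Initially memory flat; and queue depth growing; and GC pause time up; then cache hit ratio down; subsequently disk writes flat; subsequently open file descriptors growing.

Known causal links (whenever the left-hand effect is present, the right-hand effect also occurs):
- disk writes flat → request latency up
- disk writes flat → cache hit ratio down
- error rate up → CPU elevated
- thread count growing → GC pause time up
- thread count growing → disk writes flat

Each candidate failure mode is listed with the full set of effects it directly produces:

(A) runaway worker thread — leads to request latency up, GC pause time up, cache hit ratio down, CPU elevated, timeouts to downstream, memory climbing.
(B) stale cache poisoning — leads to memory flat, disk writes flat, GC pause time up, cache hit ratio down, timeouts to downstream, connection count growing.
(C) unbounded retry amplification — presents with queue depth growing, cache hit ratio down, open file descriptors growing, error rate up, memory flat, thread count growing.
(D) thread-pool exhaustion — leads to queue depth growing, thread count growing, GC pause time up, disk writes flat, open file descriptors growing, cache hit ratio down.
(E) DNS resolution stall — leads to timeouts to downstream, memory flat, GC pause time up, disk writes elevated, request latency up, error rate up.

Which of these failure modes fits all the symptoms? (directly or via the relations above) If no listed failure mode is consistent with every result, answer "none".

Checking each candidate against the observations:
(A) runaway worker thread — memory flat ✗; queue depth growing ✗; GC pause time up ✓; cache hit ratio down ✓; disk writes flat ✗; open file descriptors growing ✗
(B) stale cache poisoning — does not account for queue depth growing, open file descriptors growing
(C) unbounded retry amplification — memory flat ✓; queue depth growing ✓; GC pause time up ✓ (via thread count growing → GC pause time up); cache hit ratio down ✓; disk writes flat ✓ (via thread count growing → disk writes flat); open file descriptors growing ✓
(D) thread-pool exhaustion — memory flat ✗; queue depth growing ✓; GC pause time up ✓; cache hit ratio down ✓; disk writes flat ✓; open file descriptors growing ✓
(E) DNS resolution stall — memory flat ✓; queue depth growing ✗; GC pause time up ✓; cache hit ratio down ✗; disk writes flat ✗; open file descriptors growing ✗
(C) is the only candidate with no mismatches.

C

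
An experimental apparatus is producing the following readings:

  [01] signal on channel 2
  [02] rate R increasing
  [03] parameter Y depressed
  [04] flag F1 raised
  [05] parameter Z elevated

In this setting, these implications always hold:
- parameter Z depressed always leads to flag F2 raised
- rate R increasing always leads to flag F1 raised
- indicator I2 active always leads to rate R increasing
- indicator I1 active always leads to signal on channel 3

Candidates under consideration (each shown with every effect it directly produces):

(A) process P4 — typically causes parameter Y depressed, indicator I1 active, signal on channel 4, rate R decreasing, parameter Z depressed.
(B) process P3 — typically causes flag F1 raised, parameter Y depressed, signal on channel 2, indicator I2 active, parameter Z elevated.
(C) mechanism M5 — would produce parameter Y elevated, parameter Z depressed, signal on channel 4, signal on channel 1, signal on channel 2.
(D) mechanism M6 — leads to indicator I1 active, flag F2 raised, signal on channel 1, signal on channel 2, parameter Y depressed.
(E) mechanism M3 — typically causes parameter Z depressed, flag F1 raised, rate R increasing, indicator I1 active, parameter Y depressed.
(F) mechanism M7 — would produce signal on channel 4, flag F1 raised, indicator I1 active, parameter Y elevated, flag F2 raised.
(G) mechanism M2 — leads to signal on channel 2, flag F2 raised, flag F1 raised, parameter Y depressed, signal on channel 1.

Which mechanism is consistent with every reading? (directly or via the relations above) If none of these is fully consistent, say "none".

Per-candidate check:
(A) process P4 — signal on channel 2 ✗; rate R increasing ✗; parameter Y depressed ✓; flag F1 raised ✗; parameter Z elevated ✗
(B) process P3 — accounts for every observation (rate R increasing via indicator I2 active → rate R increasing)
(C) mechanism M5 — signal on channel 2 ✓; rate R increasing ✗; parameter Y depressed ✗; flag F1 raised ✗; parameter Z elevated ✗
(D) mechanism M6 — does not account for rate R increasing, flag F1 raised, parameter Z elevated
(E) mechanism M3 — fails on signal on channel 2, parameter Z elevated (predicts parameter Z depressed, not parameter Z elevated)
(F) mechanism M7 — fails on signal on channel 2, rate R increasing, parameter Y depressed, parameter Z elevated (predicts parameter Y elevated, not parameter Y depressed)
(G) mechanism M2 — signal on channel 2 ✓; rate R increasing ✗; parameter Y depressed ✓; flag F1 raised ✓; parameter Z elevated ✗
Only (B) is consistent with every observation.

B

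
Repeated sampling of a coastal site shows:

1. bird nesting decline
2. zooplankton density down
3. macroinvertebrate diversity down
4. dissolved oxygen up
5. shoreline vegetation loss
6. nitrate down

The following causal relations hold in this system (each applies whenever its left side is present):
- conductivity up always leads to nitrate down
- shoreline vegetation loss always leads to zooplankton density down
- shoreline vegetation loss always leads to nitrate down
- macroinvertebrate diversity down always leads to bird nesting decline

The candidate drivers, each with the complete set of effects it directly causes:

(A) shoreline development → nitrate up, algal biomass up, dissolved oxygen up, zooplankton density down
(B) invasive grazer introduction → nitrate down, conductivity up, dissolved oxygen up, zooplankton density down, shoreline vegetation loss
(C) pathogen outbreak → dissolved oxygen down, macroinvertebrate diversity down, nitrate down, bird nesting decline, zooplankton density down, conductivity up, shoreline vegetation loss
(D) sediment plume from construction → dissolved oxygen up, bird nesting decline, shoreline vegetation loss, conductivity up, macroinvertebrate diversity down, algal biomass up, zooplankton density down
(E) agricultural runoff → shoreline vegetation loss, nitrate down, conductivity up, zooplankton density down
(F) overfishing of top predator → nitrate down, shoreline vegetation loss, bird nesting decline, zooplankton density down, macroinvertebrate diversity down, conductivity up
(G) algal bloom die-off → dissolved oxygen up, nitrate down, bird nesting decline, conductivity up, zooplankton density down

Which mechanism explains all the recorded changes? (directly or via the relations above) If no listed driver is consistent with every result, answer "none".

D

For each candidate, compare predicted effects to what was observed:
(A) shoreline development — fails on bird nesting decline, macroinvertebrate diversity down, shoreline vegetation loss, nitrate down (predicts nitrate up, not nitrate down)
(B) invasive grazer introduction — does not account for bird nesting decline, macroinvertebrate diversity down
(C) pathogen outbreak — fails on dissolved oxygen up (predicts dissolved oxygen down, not dissolved oxygen up)
(D) sediment plume from construction — bird nesting decline ✓; zooplankton density down ✓; macroinvertebrate diversity down ✓; dissolved oxygen up ✓; shoreline vegetation loss ✓; nitrate down ✓ (by conductivity up → nitrate down)
(E) agricultural runoff — bird nesting decline ✗; zooplankton density down ✓; macroinvertebrate diversity down ✗; dissolved oxygen up ✗; shoreline vegetation loss ✓; nitrate down ✓
(F) overfishing of top predator — bird nesting decline ✓; zooplankton density down ✓; macroinvertebrate diversity down ✓; dissolved oxygen up ✗; shoreline vegetation loss ✓; nitrate down ✓
(G) algal bloom die-off — bird nesting decline ✓; zooplankton density down ✓; macroinvertebrate diversity down ✗; dissolved oxygen up ✓; shoreline vegetation loss ✗; nitrate down ✓
(D) is the only candidate with no mismatches.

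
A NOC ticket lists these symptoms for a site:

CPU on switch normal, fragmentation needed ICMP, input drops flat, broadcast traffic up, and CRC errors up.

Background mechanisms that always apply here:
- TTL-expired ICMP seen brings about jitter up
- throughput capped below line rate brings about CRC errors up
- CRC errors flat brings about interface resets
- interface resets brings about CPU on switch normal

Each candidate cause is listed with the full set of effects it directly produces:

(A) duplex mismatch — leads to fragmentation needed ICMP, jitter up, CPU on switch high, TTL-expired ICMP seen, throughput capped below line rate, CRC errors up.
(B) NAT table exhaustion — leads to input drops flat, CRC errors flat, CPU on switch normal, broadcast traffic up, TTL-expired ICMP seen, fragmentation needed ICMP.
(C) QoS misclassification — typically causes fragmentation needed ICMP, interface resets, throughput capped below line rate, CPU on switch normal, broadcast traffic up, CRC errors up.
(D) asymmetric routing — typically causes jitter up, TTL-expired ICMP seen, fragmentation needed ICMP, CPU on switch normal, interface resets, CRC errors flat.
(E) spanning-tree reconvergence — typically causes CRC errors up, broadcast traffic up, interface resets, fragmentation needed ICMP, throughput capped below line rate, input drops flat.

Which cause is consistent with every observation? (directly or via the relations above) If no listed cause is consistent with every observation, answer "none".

E

Checking each candidate against the observations:
(A) duplex mismatch — CPU on switch normal miss; fragmentation needed ICMP match; input drops flat miss; broadcast traffic up miss; CRC errors up match
(B) NAT table exhaustion — CPU on switch normal match; fragmentation needed ICMP match; input drops flat match; broadcast traffic up match; CRC errors up miss
(C) QoS misclassification — does not account for input drops flat
(D) asymmetric routing — CPU on switch normal match; fragmentation needed ICMP match; input drops flat miss; broadcast traffic up miss; CRC errors up miss
(E) spanning-tree reconvergence — CPU on switch normal match (by interface resets → CPU on switch normal); fragmentation needed ICMP match; input drops flat match; broadcast traffic up match; CRC errors up match
(E) is the only candidate with no mismatches.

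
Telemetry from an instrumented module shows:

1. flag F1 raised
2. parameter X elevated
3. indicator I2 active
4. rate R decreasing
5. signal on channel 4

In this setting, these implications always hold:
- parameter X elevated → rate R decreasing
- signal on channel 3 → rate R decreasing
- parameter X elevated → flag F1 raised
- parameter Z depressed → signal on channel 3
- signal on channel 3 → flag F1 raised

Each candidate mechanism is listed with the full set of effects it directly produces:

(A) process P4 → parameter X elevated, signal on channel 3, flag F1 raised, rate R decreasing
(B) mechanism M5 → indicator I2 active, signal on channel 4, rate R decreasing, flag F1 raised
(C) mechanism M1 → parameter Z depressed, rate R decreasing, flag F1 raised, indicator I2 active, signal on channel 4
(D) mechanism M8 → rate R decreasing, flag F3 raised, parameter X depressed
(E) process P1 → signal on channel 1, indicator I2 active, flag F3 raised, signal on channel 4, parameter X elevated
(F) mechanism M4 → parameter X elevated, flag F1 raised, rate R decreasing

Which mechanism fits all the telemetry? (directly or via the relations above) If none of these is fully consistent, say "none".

Testing each hypothesis:
(A) process P4 — flag F1 raised match; parameter X elevated match; indicator I2 active miss; rate R decreasing match; signal on channel 4 miss
(B) mechanism M5 — flag F1 raised match; parameter X elevated miss; indicator I2 active match; rate R decreasing match; signal on channel 4 match
(C) mechanism M1 — flag F1 raised match; parameter X elevated miss; indicator I2 active match; rate R decreasing match; signal on channel 4 match
(D) mechanism M8 — flag F1 raised miss; parameter X elevated miss; indicator I2 active miss; rate R decreasing match; signal on channel 4 miss
(E) process P1 — accounts for every observation (flag F1 raised by parameter X elevated → flag F1 raised)
(F) mechanism M4 — does not account for indicator I2 active, signal on channel 4
(E) is the only candidate with no mismatches.

E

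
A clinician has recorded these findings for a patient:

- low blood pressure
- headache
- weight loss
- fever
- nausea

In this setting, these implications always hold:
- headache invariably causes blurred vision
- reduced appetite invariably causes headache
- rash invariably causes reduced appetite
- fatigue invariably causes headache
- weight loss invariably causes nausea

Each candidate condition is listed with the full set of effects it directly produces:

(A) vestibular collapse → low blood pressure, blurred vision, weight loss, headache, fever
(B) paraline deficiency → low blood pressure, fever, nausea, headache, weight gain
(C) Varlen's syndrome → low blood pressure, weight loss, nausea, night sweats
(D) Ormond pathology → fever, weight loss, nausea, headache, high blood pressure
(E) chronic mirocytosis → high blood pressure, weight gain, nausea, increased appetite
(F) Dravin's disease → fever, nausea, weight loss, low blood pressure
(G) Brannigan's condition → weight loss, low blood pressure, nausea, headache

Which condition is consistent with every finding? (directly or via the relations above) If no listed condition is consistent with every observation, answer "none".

A

Testing each hypothesis:
(A) vestibular collapse — low blood pressure yes; headache yes; weight loss yes; fever yes; nausea yes (by weight loss → nausea)
(B) paraline deficiency — low blood pressure yes; headache yes; weight loss NO; fever yes; nausea yes
(C) Varlen's syndrome — low blood pressure yes; headache NO; weight loss yes; fever NO; nausea yes
(D) Ormond pathology — low blood pressure NO; headache yes; weight loss yes; fever yes; nausea yes
(E) chronic mirocytosis — low blood pressure NO; headache NO; weight loss NO; fever NO; nausea yes
(F) Dravin's disease — low blood pressure yes; headache NO; weight loss yes; fever yes; nausea yes
(G) Brannigan's condition — low blood pressure yes; headache yes; weight loss yes; fever NO; nausea yes
(A) alone accounts for all the evidence.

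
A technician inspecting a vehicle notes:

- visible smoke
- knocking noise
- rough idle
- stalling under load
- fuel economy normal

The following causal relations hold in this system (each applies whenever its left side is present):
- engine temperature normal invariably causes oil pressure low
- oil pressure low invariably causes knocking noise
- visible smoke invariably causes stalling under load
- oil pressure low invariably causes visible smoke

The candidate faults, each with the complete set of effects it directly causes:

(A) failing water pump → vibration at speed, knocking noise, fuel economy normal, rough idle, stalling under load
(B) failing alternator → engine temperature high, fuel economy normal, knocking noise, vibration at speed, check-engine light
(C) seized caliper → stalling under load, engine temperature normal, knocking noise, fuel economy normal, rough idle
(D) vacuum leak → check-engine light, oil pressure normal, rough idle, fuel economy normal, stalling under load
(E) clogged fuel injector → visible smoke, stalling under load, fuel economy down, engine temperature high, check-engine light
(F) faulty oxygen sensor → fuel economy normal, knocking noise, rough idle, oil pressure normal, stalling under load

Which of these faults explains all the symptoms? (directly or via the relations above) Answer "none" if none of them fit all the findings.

For each candidate, compare predicted effects to what was observed:
(A) failing water pump — visible smoke miss; knocking noise match; rough idle match; stalling under load match; fuel economy normal match
(B) failing alternator — does not account for visible smoke, rough idle, stalling under load
(C) seized caliper — accounts for every observation (visible smoke through engine temperature normal → oil pressure low → visible smoke)
(D) vacuum leak — does not account for visible smoke, knocking noise
(E) clogged fuel injector — visible smoke match; knocking noise miss; rough idle miss; stalling under load match; fuel economy normal miss
(F) faulty oxygen sensor — visible smoke miss; knocking noise match; rough idle match; stalling under load match; fuel economy normal match
Only (C) is consistent with every observation.

C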